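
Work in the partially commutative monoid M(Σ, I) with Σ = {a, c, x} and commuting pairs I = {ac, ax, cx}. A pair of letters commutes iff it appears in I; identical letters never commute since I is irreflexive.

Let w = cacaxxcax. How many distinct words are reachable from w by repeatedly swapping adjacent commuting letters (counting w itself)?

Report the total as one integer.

0(c) covers ∅
1(a) covers ∅
2(c) covers 0:c
3(a) covers 1:a
4(x) covers ∅
5(x) covers 4:x
6(c) covers 2:c
7(a) covers 3:a
8(x) covers 5:x
floor of heap: 0:c, 1:a, 4:x
completions by unplaced set U, small U first (add the entries for U minus each lowest piece of U):
  |U|=1: {6}:1  {7}:1  {8}:1
  |U|=2: {2,6}:1  {3,7}:1  {5,8}:1  {6,7}:2  {6,8}:2  {7,8}:2
  |U|=3: {0,2,6}:1  {1,3,7}:1  {2,6,7}:3  {2,6,8}:3  {3,6,7}:3  {3,7,8}:3  {4,5,8}:1  {5,6,8}:3  {5,7,8}:3  {6,7,8}:6
  |U|=4: {0,2,6,7}:4  {0,2,6,8}:4  {1,3,6,7}:4  {1,3,7,8}:4  {2,3,6,7}:6  {2,5,6,8}:6  {2,6,7,8}:12  {3,5,7,8}:6  {3,6,7,8}:12  {4,5,6,8}:4  {4,5,7,8}:4  {5,6,7,8}:12
  |U|=5: {0,2,3,6,7}:10  {0,2,5,6,8}:10  {0,2,6,7,8}:20  {1,2,3,6,7}:10  {1,3,5,7,8}:10  {1,3,6,7,8}:20  {2,3,6,7,8}:30  {2,4,5,6,8}:10  {2,5,6,7,8}:30  {3,4,5,7,8}:10  {3,5,6,7,8}:30  {4,5,6,7,8}:20
  |U|=6: {0,1,2,3,6,7}:20  {0,2,3,6,7,8}:60  {0,2,4,5,6,8}:20  {0,2,5,6,7,8}:60  {1,2,3,6,7,8}:60  {1,3,4,5,7,8}:20  {1,3,5,6,7,8}:60  {2,3,5,6,7,8}:90  {2,4,5,6,7,8}:60  {3,4,5,6,7,8}:60
  |U|=7: {0,1,2,3,6,7,8}:140  {0,2,3,5,6,7,8}:210  {0,2,4,5,6,7,8}:140  {1,2,3,5,6,7,8}:210  {1,3,4,5,6,7,8}:140  {2,3,4,5,6,7,8}:210
  start at 0(c): 560
  start at 1(a): 560
  start at 4(x): 560
sum over floor = 1680

1680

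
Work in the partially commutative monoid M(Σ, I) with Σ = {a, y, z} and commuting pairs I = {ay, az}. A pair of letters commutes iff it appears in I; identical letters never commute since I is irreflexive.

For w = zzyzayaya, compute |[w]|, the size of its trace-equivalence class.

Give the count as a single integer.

84

#0=z has no predecessor
#1=z depends on [0:z]
#2=y depends on [1:z]
#3=z depends on [2:y]
#4=a has no predecessor
#5=y depends on [3:z]
#6=a depends on [4:a]
#7=y depends on [5:y]
#8=a depends on [6:a]
sources: [0:z, 4:a]
N(rest) = Σ N(rest − s) over sources s of rest; N(one piece) = 1:
  size 1 → [7]=1  [8]=1
  size 2 → [5,7]=1  [6,8]=1  [7,8]=2
  size 3 → [3,5,7]=1  [4,6,8]=1  [5,7,8]=3  [6,7,8]=3
  size 4 → [2,3,5,7]=1  [3,5,7,8]=4  [4,6,7,8]=4  [5,6,7,8]=6
  size 5 → [1,2,3,5,7]=1  [2,3,5,7,8]=5  [3,5,6,7,8]=10  [4,5,6,7,8]=10
  size 6 → [0,1,2,3,5,7]=1  [1,2,3,5,7,8]=6  [2,3,5,6,7,8]=15  [3,4,5,6,7,8]=20
  size 7 → [0,1,2,3,5,7,8]=7  [1,2,3,5,6,7,8]=21  [2,3,4,5,6,7,8]=35
  first=0(z) contributes 56
  first=4(a) contributes 28
|[w]| = 84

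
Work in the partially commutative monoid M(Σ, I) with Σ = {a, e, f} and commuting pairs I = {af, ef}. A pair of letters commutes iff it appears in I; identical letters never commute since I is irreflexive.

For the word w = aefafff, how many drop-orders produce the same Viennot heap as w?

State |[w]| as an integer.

#0=a has no predecessor
#1=e depends on [0:a]
#2=f has no predecessor
#3=a depends on [1:e]
#4=f depends on [2:f]
#5=f depends on [4:f]
#6=f depends on [5:f]
sources: [0:a, 2:f]
N(rest) = Σ N(rest − s) over sources s of rest; N(one piece) = 1:
  size 1 → [3]=1  [6]=1
  size 2 → [1,3]=1  [3,6]=2  [5,6]=1
  size 3 → [0,1,3]=1  [1,3,6]=3  [3,5,6]=3  [4,5,6]=1
  size 4 → [0,1,3,6]=4  [1,3,5,6]=6  [2,4,5,6]=1  [3,4,5,6]=4
  size 5 → [0,1,3,5,6]=10  [1,3,4,5,6]=10  [2,3,4,5,6]=5
  first=0(a) contributes 15
  first=2(f) contributes 20
|[w]| = 35

35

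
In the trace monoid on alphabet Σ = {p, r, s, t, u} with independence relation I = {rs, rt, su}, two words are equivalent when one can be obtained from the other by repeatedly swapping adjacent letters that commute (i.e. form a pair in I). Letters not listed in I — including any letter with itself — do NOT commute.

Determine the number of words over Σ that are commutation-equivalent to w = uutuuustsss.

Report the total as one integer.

4

piece 0:u — minimal
piece 1:u rests on {0:u}
piece 2:t rests on {1:u}
piece 3:u rests on {2:t}
piece 4:u rests on {3:u}
piece 5:u rests on {4:u}
piece 6:s rests on {2:t}
piece 7:t rests on {5:u, 6:s}
piece 8:s rests on {7:t}
piece 9:s rests on {8:s}
piece 10:s rests on {9:s}
minimal pieces: {0:u}
ways to finish when only these pieces remain (= sum over removing one remaining piece with nothing left below it):
  1 left: {10}→1
  2 left: {9,10}→1
  3 left: {8,9,10}→1
  4 left: {7,8,9,10}→1
  5 left: {5,7,8,9,10}→1  {6,7,8,9,10}→1
  6 left: {4,5,7,8,9,10}→1  {5,6,7,8,9,10}→2
  7 left: {3,4,5,7,8,9,10}→1  {4,5,6,7,8,9,10}→3
  8 left: {3,4,5,6,7,8,9,10}→4
  9 left: {2,3,4,5,6,7,8,9,10}→4
  placing 0:u first → 4 extensions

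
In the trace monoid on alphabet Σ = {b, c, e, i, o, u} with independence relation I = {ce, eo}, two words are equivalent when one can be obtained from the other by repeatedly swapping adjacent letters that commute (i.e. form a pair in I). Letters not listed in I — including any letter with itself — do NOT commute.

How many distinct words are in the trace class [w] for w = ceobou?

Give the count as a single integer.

piece 0:c — minimal
piece 1:e — minimal
piece 2:o rests on {0:c}
piece 3:b rests on {1:e, 2:o}
piece 4:o rests on {3:b}
piece 5:u rests on {4:o}
minimal pieces: {0:c, 1:e}
ways to finish when only these pieces remain (= sum over removing one remaining piece with nothing left below it):
  1 left: {5}→1
  2 left: {4,5}→1
  3 left: {3,4,5}→1
  4 left: {1,3,4,5}→1  {2,3,4,5}→1
  placing 0:c first → 2 extensions
  placing 1:e first → 1 extensions
total linear extensions = 3

3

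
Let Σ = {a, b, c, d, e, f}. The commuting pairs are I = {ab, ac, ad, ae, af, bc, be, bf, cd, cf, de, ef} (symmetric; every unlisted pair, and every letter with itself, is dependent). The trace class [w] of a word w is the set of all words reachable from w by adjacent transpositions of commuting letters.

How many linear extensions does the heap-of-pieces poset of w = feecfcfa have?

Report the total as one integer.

piece 0:f — minimal
piece 1:e — minimal
piece 2:e rests on {1:e}
piece 3:c rests on {2:e}
piece 4:f rests on {0:f}
piece 5:c rests on {3:c}
piece 6:f rests on {4:f}
piece 7:a — minimal
minimal pieces: {0:f, 1:e, 7:a}
ways to finish when only these pieces remain (= sum over removing one remaining piece with nothing left below it):
  1 left: {5}→1  {6}→1  {7}→1
  2 left: {3,5}→1  {4,6}→1  {5,6}→2  {5,7}→2  {6,7}→2
  3 left: {0,4,6}→1  {2,3,5}→1  {3,5,6}→3  {3,5,7}→3  {4,5,6}→3  {4,6,7}→3  {5,6,7}→6
  4 left: {0,4,5,6}→4  {0,4,6,7}→4  {1,2,3,5}→1  {2,3,5,6}→4  {2,3,5,7}→4  {3,4,5,6}→6  {3,5,6,7}→12  {4,5,6,7}→12
  5 left: {0,3,4,5,6}→10  {0,4,5,6,7}→20  {1,2,3,5,6}→5  {1,2,3,5,7}→5  {2,3,4,5,6}→10  {2,3,5,6,7}→20  {3,4,5,6,7}→30
  6 left: {0,2,3,4,5,6}→20  {0,3,4,5,6,7}→60  {1,2,3,4,5,6}→15  {1,2,3,5,6,7}→30  {2,3,4,5,6,7}→60
  placing 0:f first → 105 extensions
  placing 1:e first → 140 extensions
  placing 7:a first → 35 extensions
total linear extensions = 280

280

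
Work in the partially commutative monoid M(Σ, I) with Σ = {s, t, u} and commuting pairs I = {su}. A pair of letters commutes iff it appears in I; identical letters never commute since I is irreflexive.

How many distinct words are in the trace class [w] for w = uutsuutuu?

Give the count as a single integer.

drop 0:u onto floor
drop 1:u onto {0:u}
drop 2:t onto {1:u}
drop 3:s onto {2:t}
drop 4:u onto {2:t}
drop 5:u onto {4:u}
drop 6:t onto {3:s, 5:u}
drop 7:u onto {6:t}
drop 8:u onto {7:u}
ground layer = {0:u}
drop-orders for the pieces not yet dropped (sum over which currently-grounded one goes next):
  1 to go: {8} 1
  2 to go: {7,8} 1
  3 to go: {6,7,8} 1
  4 to go: {3,6,7,8} 1  {5,6,7,8} 1
  5 to go: {3,5,6,7,8} 2  {4,5,6,7,8} 1
  6 to go: {3,4,5,6,7,8} 3
  7 to go: {2,3,4,5,6,7,8} 3
  if 0:u drops first: 3 orders

3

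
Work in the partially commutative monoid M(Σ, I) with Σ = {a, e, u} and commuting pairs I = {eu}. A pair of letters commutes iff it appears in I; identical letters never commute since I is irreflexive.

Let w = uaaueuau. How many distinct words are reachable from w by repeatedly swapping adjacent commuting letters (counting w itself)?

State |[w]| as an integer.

3

0(u) covers ∅
1(a) covers 0:u
2(a) covers 1:a
3(u) covers 2:a
4(e) covers 2:a
5(u) covers 3:u
6(a) covers 4:e, 5:u
7(u) covers 6:a
floor of heap: 0:u
completions by unplaced set U, small U first (add the entries for U minus each lowest piece of U):
  |U|=1: {7}:1
  |U|=2: {6,7}:1
  |U|=3: {4,6,7}:1  {5,6,7}:1
  |U|=4: {3,5,6,7}:1  {4,5,6,7}:2
  |U|=5: {3,4,5,6,7}:3
  |U|=6: {2,3,4,5,6,7}:3
  start at 0(u): 3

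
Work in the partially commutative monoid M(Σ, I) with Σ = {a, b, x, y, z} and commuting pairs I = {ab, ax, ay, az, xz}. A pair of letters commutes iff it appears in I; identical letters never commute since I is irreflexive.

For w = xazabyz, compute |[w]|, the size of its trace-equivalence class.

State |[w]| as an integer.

42

drop 0:x onto floor
drop 1:a onto floor
drop 2:z onto floor
drop 3:a onto {1:a}
drop 4:b onto {0:x, 2:z}
drop 5:y onto {4:b}
drop 6:z onto {5:y}
ground layer = {0:x, 1:a, 2:z}
drop-orders for the pieces not yet dropped (sum over which currently-grounded one goes next):
  1 to go: {3} 1  {6} 1
  2 to go: {1,3} 1  {3,6} 2  {5,6} 1
  3 to go: {1,3,6} 3  {3,5,6} 3  {4,5,6} 1
  4 to go: {0,4,5,6} 1  {1,3,5,6} 6  {2,4,5,6} 1  {3,4,5,6} 4
  5 to go: {0,2,4,5,6} 2  {0,3,4,5,6} 5  {1,3,4,5,6} 10  {2,3,4,5,6} 5
  if 0:x drops first: 15 orders
  if 1:a drops first: 12 orders
  if 2:z drops first: 15 orders
heap linearizations: 42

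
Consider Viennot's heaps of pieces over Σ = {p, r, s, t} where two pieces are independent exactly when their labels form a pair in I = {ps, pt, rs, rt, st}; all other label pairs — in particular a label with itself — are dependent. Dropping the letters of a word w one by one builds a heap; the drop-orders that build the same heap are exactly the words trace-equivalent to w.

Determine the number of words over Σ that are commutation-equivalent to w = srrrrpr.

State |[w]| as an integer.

drop 0:s onto floor
drop 1:r onto floor
drop 2:r onto {1:r}
drop 3:r onto {2:r}
drop 4:r onto {3:r}
drop 5:p onto {4:r}
drop 6:r onto {5:p}
ground layer = {0:s, 1:r}
drop-orders for the pieces not yet dropped (sum over which currently-grounded one goes next):
  1 to go: {0} 1  {6} 1
  2 to go: {0,6} 2  {5,6} 1
  3 to go: {0,5,6} 3  {4,5,6} 1
  4 to go: {0,4,5,6} 4  {3,4,5,6} 1
  5 to go: {0,3,4,5,6} 5  {2,3,4,5,6} 1
  if 0:s drops first: 1 orders
  if 1:r drops first: 6 orders
heap linearizations: 7

7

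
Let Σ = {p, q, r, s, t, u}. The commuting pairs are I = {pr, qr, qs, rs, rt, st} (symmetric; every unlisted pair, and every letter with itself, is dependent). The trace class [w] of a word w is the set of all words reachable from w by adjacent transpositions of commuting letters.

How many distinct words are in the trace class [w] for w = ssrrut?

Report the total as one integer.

6

0(s) covers ∅
1(s) covers 0:s
2(r) covers ∅
3(r) covers 2:r
4(u) covers 1:s, 3:r
5(t) covers 4:u
floor of heap: 0:s, 2:r
completions by unplaced set U, small U first (add the entries for U minus each lowest piece of U):
  |U|=1: {5}:1
  |U|=2: {4,5}:1
  |U|=3: {1,4,5}:1  {3,4,5}:1
  |U|=4: {0,1,4,5}:1  {1,3,4,5}:2  {2,3,4,5}:1
  start at 0(s): 3
  start at 2(r): 3
sum over floor = 6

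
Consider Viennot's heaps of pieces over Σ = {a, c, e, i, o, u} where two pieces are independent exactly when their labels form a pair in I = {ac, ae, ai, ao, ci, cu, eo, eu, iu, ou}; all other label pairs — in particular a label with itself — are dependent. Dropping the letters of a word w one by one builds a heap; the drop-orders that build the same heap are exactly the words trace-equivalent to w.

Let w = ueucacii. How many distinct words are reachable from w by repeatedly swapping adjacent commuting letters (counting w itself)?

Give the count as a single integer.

piece 0:u — minimal
piece 1:e — minimal
piece 2:u rests on {0:u}
piece 3:c rests on {1:e}
piece 4:a rests on {2:u}
piece 5:c rests on {3:c}
piece 6:i rests on {1:e}
piece 7:i rests on {6:i}
minimal pieces: {0:u, 1:e}
ways to finish when only these pieces remain (= sum over removing one remaining piece with nothing left below it):
  1 left: {4}→1  {5}→1  {7}→1
  2 left: {2,4}→1  {3,5}→1  {4,5}→2  {4,7}→2  {5,7}→2  {6,7}→1
  3 left: {0,2,4}→1  {2,4,5}→3  {2,4,7}→3  {3,4,5}→3  {3,5,7}→3  {4,5,7}→6  {4,6,7}→3  {5,6,7}→3
  4 left: {0,2,4,5}→4  {0,2,4,7}→4  {2,3,4,5}→6  {2,4,5,7}→12  {2,4,6,7}→6  {3,4,5,7}→12  {3,5,6,7}→6  {4,5,6,7}→12
  5 left: {0,2,3,4,5}→10  {0,2,4,5,7}→20  {0,2,4,6,7}→10  {1,3,5,6,7}→6  {2,3,4,5,7}→30  {2,4,5,6,7}→30  {3,4,5,6,7}→30
  6 left: {0,2,3,4,5,7}→60  {0,2,4,5,6,7}→60  {1,3,4,5,6,7}→36  {2,3,4,5,6,7}→90
  placing 0:u first → 126 extensions
  placing 1:e first → 210 extensions
total linear extensions = 336

336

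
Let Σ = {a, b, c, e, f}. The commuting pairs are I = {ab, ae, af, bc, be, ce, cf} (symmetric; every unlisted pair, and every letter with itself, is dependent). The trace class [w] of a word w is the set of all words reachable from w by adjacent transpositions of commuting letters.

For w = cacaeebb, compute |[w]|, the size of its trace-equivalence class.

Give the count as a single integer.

drop 0:c onto floor
drop 1:a onto {0:c}
drop 2:c onto {1:a}
drop 3:a onto {2:c}
drop 4:e onto floor
drop 5:e onto {4:e}
drop 6:b onto floor
drop 7:b onto {6:b}
ground layer = {0:c, 4:e, 6:b}
drop-orders for the pieces not yet dropped (sum over which currently-grounded one goes next):
  1 to go: {3} 1  {5} 1  {7} 1
  2 to go: {2,3} 1  {3,5} 2  {3,7} 2  {4,5} 1  {5,7} 2  {6,7} 1
  3 to go: {1,2,3} 1  {2,3,5} 3  {2,3,7} 3  {3,4,5} 3  {3,5,7} 6  {3,6,7} 3  {4,5,7} 3  {5,6,7} 3
  4 to go: {0,1,2,3} 1  {1,2,3,5} 4  {1,2,3,7} 4  {2,3,4,5} 6  {2,3,5,7} 12  {2,3,6,7} 6  {3,4,5,7} 12  {3,5,6,7} 12  {4,5,6,7} 6
  5 to go: {0,1,2,3,5} 5  {0,1,2,3,7} 5  {1,2,3,4,5} 10  {1,2,3,5,7} 20  {1,2,3,6,7} 10  {2,3,4,5,7} 30  {2,3,5,6,7} 30  {3,4,5,6,7} 30
  6 to go: {0,1,2,3,4,5} 15  {0,1,2,3,5,7} 30  {0,1,2,3,6,7} 15  {1,2,3,4,5,7} 60  {1,2,3,5,6,7} 60  {2,3,4,5,6,7} 90
  if 0:c drops first: 210 orders
  if 4:e drops first: 105 orders
  if 6:b drops first: 105 orders
heap linearizations: 420

420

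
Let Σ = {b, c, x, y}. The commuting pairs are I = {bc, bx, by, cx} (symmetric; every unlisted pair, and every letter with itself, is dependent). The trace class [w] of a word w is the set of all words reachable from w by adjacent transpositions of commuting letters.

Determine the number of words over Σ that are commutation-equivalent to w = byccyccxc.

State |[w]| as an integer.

36

0(b) covers ∅
1(y) covers ∅
2(c) covers 1:y
3(c) covers 2:c
4(y) covers 3:c
5(c) covers 4:y
6(c) covers 5:c
7(x) covers 4:y
8(c) covers 6:c
floor of heap: 0:b, 1:y
completions by unplaced set U, small U first (add the entries for U minus each lowest piece of U):
  |U|=1: {0}:1  {7}:1  {8}:1
  |U|=2: {0,7}:2  {0,8}:2  {6,8}:1  {7,8}:2
  |U|=3: {0,6,8}:3  {0,7,8}:6  {5,6,8}:1  {6,7,8}:3
  |U|=4: {0,5,6,8}:4  {0,6,7,8}:12  {5,6,7,8}:4
  |U|=5: {0,5,6,7,8}:20  {4,5,6,7,8}:4
  |U|=6: {0,4,5,6,7,8}:24  {3,4,5,6,7,8}:4
  |U|=7: {0,3,4,5,6,7,8}:28  {2,3,4,5,6,7,8}:4
  start at 0(b): 4
  start at 1(y): 32
sum over floor = 36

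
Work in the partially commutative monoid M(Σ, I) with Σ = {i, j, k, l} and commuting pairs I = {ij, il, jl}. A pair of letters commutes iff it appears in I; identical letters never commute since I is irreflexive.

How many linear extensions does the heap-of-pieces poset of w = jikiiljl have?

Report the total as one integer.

piece 0:j — minimal
piece 1:i — minimal
piece 2:k rests on {0:j, 1:i}
piece 3:i rests on {2:k}
piece 4:i rests on {3:i}
piece 5:l rests on {2:k}
piece 6:j rests on {2:k}
piece 7:l rests on {5:l}
minimal pieces: {0:j, 1:i}
ways to finish when only these pieces remain (= sum over removing one remaining piece with nothing left below it):
  1 left: {4}→1  {6}→1  {7}→1
  2 left: {3,4}→1  {4,6}→2  {4,7}→2  {5,7}→1  {6,7}→2
  3 left: {3,4,6}→3  {3,4,7}→3  {4,5,7}→3  {4,6,7}→6  {5,6,7}→3
  4 left: {3,4,5,7}→6  {3,4,6,7}→12  {4,5,6,7}→12
  5 left: {3,4,5,6,7}→30
  6 left: {2,3,4,5,6,7}→30
  placing 0:j first → 30 extensions
  placing 1:i first → 30 extensions
total linear extensions = 60

60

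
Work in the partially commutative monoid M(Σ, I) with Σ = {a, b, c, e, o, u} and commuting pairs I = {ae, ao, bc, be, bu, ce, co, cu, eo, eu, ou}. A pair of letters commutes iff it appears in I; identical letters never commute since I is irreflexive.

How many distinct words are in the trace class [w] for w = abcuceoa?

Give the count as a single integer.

336

0(a) covers ∅
1(b) covers 0:a
2(c) covers 0:a
3(u) covers 0:a
4(c) covers 2:c
5(e) covers ∅
6(o) covers 1:b
7(a) covers 1:b, 3:u, 4:c
floor of heap: 0:a, 5:e
completions by unplaced set U, small U first (add the entries for U minus each lowest piece of U):
  |U|=1: {5}:1  {6}:1  {7}:1
  |U|=2: {3,7}:1  {4,7}:1  {5,6}:2  {5,7}:2  {6,7}:2
  |U|=3: {1,6,7}:2  {2,4,7}:1  {3,4,7}:2  {3,5,7}:3  {3,6,7}:3  {4,5,7}:3  {4,6,7}:3  {5,6,7}:6
  |U|=4: {1,3,6,7}:5  {1,4,6,7}:5  {1,5,6,7}:8  {2,3,4,7}:3  {2,4,5,7}:4  {2,4,6,7}:4  {3,4,5,7}:8  {3,4,6,7}:8  {3,5,6,7}:12  {4,5,6,7}:12
  |U|=5: {1,2,4,6,7}:9  {1,3,4,6,7}:18  {1,3,5,6,7}:25  {1,4,5,6,7}:25  {2,3,4,5,7}:15  {2,3,4,6,7}:15  {2,4,5,6,7}:20  {3,4,5,6,7}:40
  |U|=6: {1,2,3,4,6,7}:42  {1,2,4,5,6,7}:54  {1,3,4,5,6,7}:108  {2,3,4,5,6,7}:90
  start at 0(a): 294
  start at 5(e): 42
sum over floor = 336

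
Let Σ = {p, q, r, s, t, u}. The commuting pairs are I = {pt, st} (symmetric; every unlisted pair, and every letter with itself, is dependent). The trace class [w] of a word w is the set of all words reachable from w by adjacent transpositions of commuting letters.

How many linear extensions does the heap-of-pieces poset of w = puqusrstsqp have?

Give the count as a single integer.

#0=p has no predecessor
#1=u depends on [0:p]
#2=q depends on [1:u]
#3=u depends on [2:q]
#4=s depends on [3:u]
#5=r depends on [4:s]
#6=s depends on [5:r]
#7=t depends on [5:r]
#8=s depends on [6:s]
#9=q depends on [7:t, 8:s]
#10=p depends on [9:q]
sources: [0:p]
N(rest) = Σ N(rest − s) over sources s of rest; N(one piece) = 1:
  size 1 → [10]=1
  size 2 → [9,10]=1
  size 3 → [7,9,10]=1  [8,9,10]=1
  size 4 → [6,8,9,10]=1  [7,8,9,10]=2
  size 5 → [6,7,8,9,10]=3
  size 6 → [5,6,7,8,9,10]=3
  size 7 → [4,5,6,7,8,9,10]=3
  size 8 → [3,4,5,6,7,8,9,10]=3
  size 9 → [2,3,4,5,6,7,8,9,10]=3
  first=0(p) contributes 3

3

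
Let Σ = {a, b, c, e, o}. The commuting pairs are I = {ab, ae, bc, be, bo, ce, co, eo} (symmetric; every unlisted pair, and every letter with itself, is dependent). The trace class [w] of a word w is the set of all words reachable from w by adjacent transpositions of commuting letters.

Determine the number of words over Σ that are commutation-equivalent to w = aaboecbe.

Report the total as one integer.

drop 0:a onto floor
drop 1:a onto {0:a}
drop 2:b onto floor
drop 3:o onto {1:a}
drop 4:e onto floor
drop 5:c onto {1:a}
drop 6:b onto {2:b}
drop 7:e onto {4:e}
ground layer = {0:a, 2:b, 4:e}
drop-orders for the pieces not yet dropped (sum over which currently-grounded one goes next):
  1 to go: {3} 1  {5} 1  {6} 1  {7} 1
  2 to go: {2,6} 1  {3,5} 2  {3,6} 2  {3,7} 2  {4,7} 1  {5,6} 2  {5,7} 2  {6,7} 2
  3 to go: {1,3,5} 2  {2,3,6} 3  {2,5,6} 3  {2,6,7} 3  {3,4,7} 3  {3,5,6} 6  {3,5,7} 6  {3,6,7} 6  {4,5,7} 3  {4,6,7} 3  {5,6,7} 6
  4 to go: {0,1,3,5} 2  {1,3,5,6} 8  {1,3,5,7} 8  {2,3,5,6} 12  {2,3,6,7} 12  {2,4,6,7} 6  {2,5,6,7} 12  {3,4,5,7} 12  {3,4,6,7} 12  {3,5,6,7} 24  {4,5,6,7} 12
  5 to go: {0,1,3,5,6} 10  {0,1,3,5,7} 10  {1,2,3,5,6} 20  {1,3,4,5,7} 20  {1,3,5,6,7} 40  {2,3,4,6,7} 30  {2,3,5,6,7} 60  {2,4,5,6,7} 30  {3,4,5,6,7} 60
  6 to go: {0,1,2,3,5,6} 30  {0,1,3,4,5,7} 30  {0,1,3,5,6,7} 60  {1,2,3,5,6,7} 120  {1,3,4,5,6,7} 120  {2,3,4,5,6,7} 180
  if 0:a drops first: 420 orders
  if 2:b drops first: 210 orders
  if 4:e drops first: 210 orders
heap linearizations: 840

840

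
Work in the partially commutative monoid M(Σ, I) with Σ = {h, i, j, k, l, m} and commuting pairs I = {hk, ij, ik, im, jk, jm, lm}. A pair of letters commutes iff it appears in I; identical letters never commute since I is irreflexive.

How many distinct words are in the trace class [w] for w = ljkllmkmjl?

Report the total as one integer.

39

#0=l has no predecessor
#1=j depends on [0:l]
#2=k depends on [0:l]
#3=l depends on [1:j, 2:k]
#4=l depends on [3:l]
#5=m depends on [2:k]
#6=k depends on [4:l, 5:m]
#7=m depends on [6:k]
#8=j depends on [4:l]
#9=l depends on [6:k, 8:j]
sources: [0:l]
N(rest) = Σ N(rest − s) over sources s of rest; N(one piece) = 1:
  size 1 → [7]=1  [9]=1
  size 2 → [7,9]=2  [8,9]=1
  size 3 → [6,7,9]=2  [7,8,9]=3
  size 4 → [5,6,7,9]=2  [6,7,8,9]=5
  size 5 → [4,6,7,8,9]=5  [5,6,7,8,9]=7
  size 6 → [3,4,6,7,8,9]=5  [4,5,6,7,8,9]=12
  size 7 → [1,3,4,6,7,8,9]=5  [3,4,5,6,7,8,9]=17
  size 8 → [1,3,4,5,6,7,8,9]=22  [2,3,4,5,6,7,8,9]=17
  first=0(l) contributes 39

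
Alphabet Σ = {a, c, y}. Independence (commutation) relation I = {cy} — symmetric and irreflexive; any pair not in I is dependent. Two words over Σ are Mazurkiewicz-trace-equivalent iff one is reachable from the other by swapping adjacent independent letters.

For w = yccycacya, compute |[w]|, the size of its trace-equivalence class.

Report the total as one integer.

0(y) covers ∅
1(c) covers ∅
2(c) covers 1:c
3(y) covers 0:y
4(c) covers 2:c
5(a) covers 3:y, 4:c
6(c) covers 5:a
7(y) covers 5:a
8(a) covers 6:c, 7:y
floor of heap: 0:y, 1:c
completions by unplaced set U, small U first (add the entries for U minus each lowest piece of U):
  |U|=1: {8}:1
  |U|=2: {6,8}:1  {7,8}:1
  |U|=3: {6,7,8}:2
  |U|=4: {5,6,7,8}:2
  |U|=5: {3,5,6,7,8}:2  {4,5,6,7,8}:2
  |U|=6: {0,3,5,6,7,8}:2  {2,4,5,6,7,8}:2  {3,4,5,6,7,8}:4
  |U|=7: {0,3,4,5,6,7,8}:6  {1,2,4,5,6,7,8}:2  {2,3,4,5,6,7,8}:6
  start at 0(y): 8
  start at 1(c): 12
sum over floor = 20

20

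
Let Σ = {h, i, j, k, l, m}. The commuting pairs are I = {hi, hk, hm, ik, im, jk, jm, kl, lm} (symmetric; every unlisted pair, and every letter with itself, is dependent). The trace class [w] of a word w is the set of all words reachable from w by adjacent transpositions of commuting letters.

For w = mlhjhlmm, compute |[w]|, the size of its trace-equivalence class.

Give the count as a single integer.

56

0(m) covers ∅
1(l) covers ∅
2(h) covers 1:l
3(j) covers 2:h
4(h) covers 3:j
5(l) covers 4:h
6(m) covers 0:m
7(m) covers 6:m
floor of heap: 0:m, 1:l
completions by unplaced set U, small U first (add the entries for U minus each lowest piece of U):
  |U|=1: {5}:1  {7}:1
  |U|=2: {4,5}:1  {5,7}:2  {6,7}:1
  |U|=3: {0,6,7}:1  {3,4,5}:1  {4,5,7}:3  {5,6,7}:3
  |U|=4: {0,5,6,7}:4  {2,3,4,5}:1  {3,4,5,7}:4  {4,5,6,7}:6
  |U|=5: {0,4,5,6,7}:10  {1,2,3,4,5}:1  {2,3,4,5,7}:5  {3,4,5,6,7}:10
  |U|=6: {0,3,4,5,6,7}:20  {1,2,3,4,5,7}:6  {2,3,4,5,6,7}:15
  start at 0(m): 21
  start at 1(l): 35
sum over floor = 56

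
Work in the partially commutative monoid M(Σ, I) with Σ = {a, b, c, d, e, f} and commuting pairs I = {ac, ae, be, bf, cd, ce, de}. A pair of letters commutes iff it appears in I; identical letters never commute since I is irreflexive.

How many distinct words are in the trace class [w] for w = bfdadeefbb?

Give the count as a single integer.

#0=b has no predecessor
#1=f has no predecessor
#2=d depends on [0:b, 1:f]
#3=a depends on [2:d]
#4=d depends on [3:a]
#5=e depends on [1:f]
#6=e depends on [5:e]
#7=f depends on [4:d, 6:e]
#8=b depends on [4:d]
#9=b depends on [8:b]
sources: [0:b, 1:f]
N(rest) = Σ N(rest − s) over sources s of rest; N(one piece) = 1:
  size 1 → [7]=1  [9]=1
  size 2 → [6,7]=1  [7,9]=2  [8,9]=1
  size 3 → [5,6,7]=1  [6,7,9]=3  [7,8,9]=3
  size 4 → [4,7,8,9]=3  [5,6,7,9]=4  [6,7,8,9]=6
  size 5 → [3,4,7,8,9]=3  [4,6,7,8,9]=9  [5,6,7,8,9]=10
  size 6 → [2,3,4,7,8,9]=3  [3,4,6,7,8,9]=12  [4,5,6,7,8,9]=19
  size 7 → [0,2,3,4,7,8,9]=3  [2,3,4,6,7,8,9]=15  [3,4,5,6,7,8,9]=31
  size 8 → [0,2,3,4,6,7,8,9]=18  [2,3,4,5,6,7,8,9]=46
  first=0(b) contributes 46
  first=1(f) contributes 64
|[w]| = 110

110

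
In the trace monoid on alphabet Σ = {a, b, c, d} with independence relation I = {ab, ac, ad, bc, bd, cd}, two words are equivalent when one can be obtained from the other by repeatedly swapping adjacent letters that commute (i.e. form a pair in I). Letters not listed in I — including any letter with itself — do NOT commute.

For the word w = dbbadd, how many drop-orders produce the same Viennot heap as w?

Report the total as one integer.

60

0(d) covers ∅
1(b) covers ∅
2(b) covers 1:b
3(a) covers ∅
4(d) covers 0:d
5(d) covers 4:d
floor of heap: 0:d, 1:b, 3:a
completions by unplaced set U, small U first (add the entries for U minus each lowest piece of U):
  |U|=1: {2}:1  {3}:1  {5}:1
  |U|=2: {1,2}:1  {2,3}:2  {2,5}:2  {3,5}:2  {4,5}:1
  |U|=3: {0,4,5}:1  {1,2,3}:3  {1,2,5}:3  {2,3,5}:6  {2,4,5}:3  {3,4,5}:3
  |U|=4: {0,2,4,5}:4  {0,3,4,5}:4  {1,2,3,5}:12  {1,2,4,5}:6  {2,3,4,5}:12
  start at 0(d): 30
  start at 1(b): 20
  start at 3(a): 10
sum over floor = 60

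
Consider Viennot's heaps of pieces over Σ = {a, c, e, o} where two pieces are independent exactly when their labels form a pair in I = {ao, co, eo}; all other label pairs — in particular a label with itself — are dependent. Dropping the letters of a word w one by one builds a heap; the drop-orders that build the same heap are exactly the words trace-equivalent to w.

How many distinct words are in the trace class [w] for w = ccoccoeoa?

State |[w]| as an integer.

84

piece 0:c — minimal
piece 1:c rests on {0:c}
piece 2:o — minimal
piece 3:c rests on {1:c}
piece 4:c rests on {3:c}
piece 5:o rests on {2:o}
piece 6:e rests on {4:c}
piece 7:o rests on {5:o}
piece 8:a rests on {6:e}
minimal pieces: {0:c, 2:o}
ways to finish when only these pieces remain (= sum over removing one remaining piece with nothing left below it):
  1 left: {7}→1  {8}→1
  2 left: {5,7}→1  {6,8}→1  {7,8}→2
  3 left: {2,5,7}→1  {4,6,8}→1  {5,7,8}→3  {6,7,8}→3
  4 left: {2,5,7,8}→4  {3,4,6,8}→1  {4,6,7,8}→4  {5,6,7,8}→6
  5 left: {1,3,4,6,8}→1  {2,5,6,7,8}→10  {3,4,6,7,8}→5  {4,5,6,7,8}→10
  6 left: {0,1,3,4,6,8}→1  {1,3,4,6,7,8}→6  {2,4,5,6,7,8}→20  {3,4,5,6,7,8}→15
  7 left: {0,1,3,4,6,7,8}→7  {1,3,4,5,6,7,8}→21  {2,3,4,5,6,7,8}→35
  placing 0:c first → 56 extensions
  placing 2:o first → 28 extensions
total linear extensions = 84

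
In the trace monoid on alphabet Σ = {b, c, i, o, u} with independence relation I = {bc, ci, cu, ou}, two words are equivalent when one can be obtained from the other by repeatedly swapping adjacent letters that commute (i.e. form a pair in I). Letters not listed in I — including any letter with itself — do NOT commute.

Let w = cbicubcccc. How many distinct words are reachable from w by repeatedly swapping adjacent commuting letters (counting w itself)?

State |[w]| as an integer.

piece 0:c — minimal
piece 1:b — minimal
piece 2:i rests on {1:b}
piece 3:c rests on {0:c}
piece 4:u rests on {2:i}
piece 5:b rests on {4:u}
piece 6:c rests on {3:c}
piece 7:c rests on {6:c}
piece 8:c rests on {7:c}
piece 9:c rests on {8:c}
minimal pieces: {0:c, 1:b}
ways to finish when only these pieces remain (= sum over removing one remaining piece with nothing left below it):
  1 left: {5}→1  {9}→1
  2 left: {4,5}→1  {5,9}→2  {8,9}→1
  3 left: {2,4,5}→1  {4,5,9}→3  {5,8,9}→3  {7,8,9}→1
  4 left: {1,2,4,5}→1  {2,4,5,9}→4  {4,5,8,9}→6  {5,7,8,9}→4  {6,7,8,9}→1
  5 left: {1,2,4,5,9}→5  {2,4,5,8,9}→10  {3,6,7,8,9}→1  {4,5,7,8,9}→10  {5,6,7,8,9}→5
  6 left: {0,3,6,7,8,9}→1  {1,2,4,5,8,9}→15  {2,4,5,7,8,9}→20  {3,5,6,7,8,9}→6  {4,5,6,7,8,9}→15
  7 left: {0,3,5,6,7,8,9}→7  {1,2,4,5,7,8,9}→35  {2,4,5,6,7,8,9}→35  {3,4,5,6,7,8,9}→21
  8 left: {0,3,4,5,6,7,8,9}→28  {1,2,4,5,6,7,8,9}→70  {2,3,4,5,6,7,8,9}→56
  placing 0:c first → 126 extensions
  placing 1:b first → 84 extensions
total linear extensions = 210

210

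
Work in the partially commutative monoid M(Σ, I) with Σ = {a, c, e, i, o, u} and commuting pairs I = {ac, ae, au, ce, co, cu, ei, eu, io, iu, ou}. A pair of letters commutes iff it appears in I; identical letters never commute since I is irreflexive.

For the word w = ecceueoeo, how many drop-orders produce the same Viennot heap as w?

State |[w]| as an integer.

252

#0=e has no predecessor
#1=c has no predecessor
#2=c depends on [1:c]
#3=e depends on [0:e]
#4=u has no predecessor
#5=e depends on [3:e]
#6=o depends on [5:e]
#7=e depends on [6:o]
#8=o depends on [7:e]
sources: [0:e, 1:c, 4:u]
N(rest) = Σ N(rest − s) over sources s of rest; N(one piece) = 1:
  size 1 → [2]=1  [4]=1  [8]=1
  size 2 → [1,2]=1  [2,4]=2  [2,8]=2  [4,8]=2  [7,8]=1
  size 3 → [1,2,4]=3  [1,2,8]=3  [2,4,8]=6  [2,7,8]=3  [4,7,8]=3  [6,7,8]=1
  size 4 → [1,2,4,8]=12  [1,2,7,8]=6  [2,4,7,8]=12  [2,6,7,8]=4  [4,6,7,8]=4  [5,6,7,8]=1
  size 5 → [1,2,4,7,8]=30  [1,2,6,7,8]=10  [2,4,6,7,8]=20  [2,5,6,7,8]=5  [3,5,6,7,8]=1  [4,5,6,7,8]=5
  size 6 → [0,3,5,6,7,8]=1  [1,2,4,6,7,8]=60  [1,2,5,6,7,8]=15  [2,3,5,6,7,8]=6  [2,4,5,6,7,8]=30  [3,4,5,6,7,8]=6
  size 7 → [0,2,3,5,6,7,8]=7  [0,3,4,5,6,7,8]=7  [1,2,3,5,6,7,8]=21  [1,2,4,5,6,7,8]=105  [2,3,4,5,6,7,8]=42
  first=0(e) contributes 168
  first=1(c) contributes 56
  first=4(u) contributes 28
|[w]| = 252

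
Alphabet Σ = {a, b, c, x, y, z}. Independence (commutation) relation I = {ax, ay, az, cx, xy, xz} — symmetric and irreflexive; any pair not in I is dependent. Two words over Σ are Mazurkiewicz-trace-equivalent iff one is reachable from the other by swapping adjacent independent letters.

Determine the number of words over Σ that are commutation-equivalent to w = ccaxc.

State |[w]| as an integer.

5

#0=c has no predecessor
#1=c depends on [0:c]
#2=a depends on [1:c]
#3=x has no predecessor
#4=c depends on [2:a]
sources: [0:c, 3:x]
N(rest) = Σ N(rest − s) over sources s of rest; N(one piece) = 1:
  size 1 → [3]=1  [4]=1
  size 2 → [2,4]=1  [3,4]=2
  size 3 → [1,2,4]=1  [2,3,4]=3
  first=0(c) contributes 4
  first=3(x) contributes 1
|[w]| = 5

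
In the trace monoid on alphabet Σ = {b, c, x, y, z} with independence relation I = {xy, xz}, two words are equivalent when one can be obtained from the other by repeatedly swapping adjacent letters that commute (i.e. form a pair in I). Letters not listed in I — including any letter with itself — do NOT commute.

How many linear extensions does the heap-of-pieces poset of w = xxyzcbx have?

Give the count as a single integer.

0(x) covers ∅
1(x) covers 0:x
2(y) covers ∅
3(z) covers 2:y
4(c) covers 1:x, 3:z
5(b) covers 4:c
6(x) covers 5:b
floor of heap: 0:x, 2:y
completions by unplaced set U, small U first (add the entries for U minus each lowest piece of U):
  |U|=1: {6}:1
  |U|=2: {5,6}:1
  |U|=3: {4,5,6}:1
  |U|=4: {1,4,5,6}:1  {3,4,5,6}:1
  |U|=5: {0,1,4,5,6}:1  {1,3,4,5,6}:2  {2,3,4,5,6}:1
  start at 0(x): 3
  start at 2(y): 3
sum over floor = 6

6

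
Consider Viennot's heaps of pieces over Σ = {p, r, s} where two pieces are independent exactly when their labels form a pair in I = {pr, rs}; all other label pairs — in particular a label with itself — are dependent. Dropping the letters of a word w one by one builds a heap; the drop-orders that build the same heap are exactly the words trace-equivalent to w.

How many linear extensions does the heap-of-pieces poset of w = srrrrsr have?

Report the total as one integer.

0(s) covers ∅
1(r) covers ∅
2(r) covers 1:r
3(r) covers 2:r
4(r) covers 3:r
5(s) covers 0:s
6(r) covers 4:r
floor of heap: 0:s, 1:r
completions by unplaced set U, small U first (add the entries for U minus each lowest piece of U):
  |U|=1: {5}:1  {6}:1
  |U|=2: {0,5}:1  {4,6}:1  {5,6}:2
  |U|=3: {0,5,6}:3  {3,4,6}:1  {4,5,6}:3
  |U|=4: {0,4,5,6}:6  {2,3,4,6}:1  {3,4,5,6}:4
  |U|=5: {0,3,4,5,6}:10  {1,2,3,4,6}:1  {2,3,4,5,6}:5
  start at 0(s): 6
  start at 1(r): 15
sum over floor = 21

21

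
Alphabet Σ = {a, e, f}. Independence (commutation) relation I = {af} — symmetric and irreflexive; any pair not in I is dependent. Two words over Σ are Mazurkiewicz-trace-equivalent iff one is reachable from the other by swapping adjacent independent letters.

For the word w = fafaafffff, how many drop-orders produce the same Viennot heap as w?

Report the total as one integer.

120

piece 0:f — minimal
piece 1:a — minimal
piece 2:f rests on {0:f}
piece 3:a rests on {1:a}
piece 4:a rests on {3:a}
piece 5:f rests on {2:f}
piece 6:f rests on {5:f}
piece 7:f rests on {6:f}
piece 8:f rests on {7:f}
piece 9:f rests on {8:f}
minimal pieces: {0:f, 1:a}
ways to finish when only these pieces remain (= sum over removing one remaining piece with nothing left below it):
  1 left: {4}→1  {9}→1
  2 left: {3,4}→1  {4,9}→2  {8,9}→1
  3 left: {1,3,4}→1  {3,4,9}→3  {4,8,9}→3  {7,8,9}→1
  4 left: {1,3,4,9}→4  {3,4,8,9}→6  {4,7,8,9}→4  {6,7,8,9}→1
  5 left: {1,3,4,8,9}→10  {3,4,7,8,9}→10  {4,6,7,8,9}→5  {5,6,7,8,9}→1
  6 left: {1,3,4,7,8,9}→20  {2,5,6,7,8,9}→1  {3,4,6,7,8,9}→15  {4,5,6,7,8,9}→6
  7 left: {0,2,5,6,7,8,9}→1  {1,3,4,6,7,8,9}→35  {2,4,5,6,7,8,9}→7  {3,4,5,6,7,8,9}→21
  8 left: {0,2,4,5,6,7,8,9}→8  {1,3,4,5,6,7,8,9}→56  {2,3,4,5,6,7,8,9}→28
  placing 0:f first → 84 extensions
  placing 1:a first → 36 extensions
total linear extensions = 120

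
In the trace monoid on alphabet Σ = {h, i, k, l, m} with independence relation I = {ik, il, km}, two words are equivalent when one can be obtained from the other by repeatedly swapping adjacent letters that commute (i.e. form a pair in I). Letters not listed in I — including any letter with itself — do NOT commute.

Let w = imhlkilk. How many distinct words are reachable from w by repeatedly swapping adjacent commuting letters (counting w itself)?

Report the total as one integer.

drop 0:i onto floor
drop 1:m onto {0:i}
drop 2:h onto {1:m}
drop 3:l onto {2:h}
drop 4:k onto {3:l}
drop 5:i onto {2:h}
drop 6:l onto {4:k}
drop 7:k onto {6:l}
ground layer = {0:i}
drop-orders for the pieces not yet dropped (sum over which currently-grounded one goes next):
  1 to go: {5} 1  {7} 1
  2 to go: {5,7} 2  {6,7} 1
  3 to go: {4,6,7} 1  {5,6,7} 3
  4 to go: {3,4,6,7} 1  {4,5,6,7} 4
  5 to go: {3,4,5,6,7} 5
  6 to go: {2,3,4,5,6,7} 5
  if 0:i drops first: 5 orders

5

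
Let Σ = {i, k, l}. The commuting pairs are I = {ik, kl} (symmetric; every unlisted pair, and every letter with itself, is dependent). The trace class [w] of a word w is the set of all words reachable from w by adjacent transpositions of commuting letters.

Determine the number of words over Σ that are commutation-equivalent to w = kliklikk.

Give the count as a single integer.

piece 0:k — minimal
piece 1:l — minimal
piece 2:i rests on {1:l}
piece 3:k rests on {0:k}
piece 4:l rests on {2:i}
piece 5:i rests on {4:l}
piece 6:k rests on {3:k}
piece 7:k rests on {6:k}
minimal pieces: {0:k, 1:l}
ways to finish when only these pieces remain (= sum over removing one remaining piece with nothing left below it):
  1 left: {5}→1  {7}→1
  2 left: {4,5}→1  {5,7}→2  {6,7}→1
  3 left: {2,4,5}→1  {3,6,7}→1  {4,5,7}→3  {5,6,7}→3
  4 left: {0,3,6,7}→1  {1,2,4,5}→1  {2,4,5,7}→4  {3,5,6,7}→4  {4,5,6,7}→6
  5 left: {0,3,5,6,7}→5  {1,2,4,5,7}→5  {2,4,5,6,7}→10  {3,4,5,6,7}→10
  6 left: {0,3,4,5,6,7}→15  {1,2,4,5,6,7}→15  {2,3,4,5,6,7}→20
  placing 0:k first → 35 extensions
  placing 1:l first → 35 extensions
total linear extensions = 70

70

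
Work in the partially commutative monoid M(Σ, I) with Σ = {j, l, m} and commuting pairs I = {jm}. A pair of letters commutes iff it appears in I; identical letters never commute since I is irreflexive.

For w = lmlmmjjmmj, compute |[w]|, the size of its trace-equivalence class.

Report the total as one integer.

35

0(l) covers ∅
1(m) covers 0:l
2(l) covers 1:m
3(m) covers 2:l
4(m) covers 3:m
5(j) covers 2:l
6(j) covers 5:j
7(m) covers 4:m
8(m) covers 7:m
9(j) covers 6:j
floor of heap: 0:l
completions by unplaced set U, small U first (add the entries for U minus each lowest piece of U):
  |U|=1: {8}:1  {9}:1
  |U|=2: {6,9}:1  {7,8}:1  {8,9}:2
  |U|=3: {4,7,8}:1  {5,6,9}:1  {6,8,9}:3  {7,8,9}:3
  |U|=4: {3,4,7,8}:1  {4,7,8,9}:4  {5,6,8,9}:4  {6,7,8,9}:6
  |U|=5: {3,4,7,8,9}:5  {4,6,7,8,9}:10  {5,6,7,8,9}:10
  |U|=6: {3,4,6,7,8,9}:15  {4,5,6,7,8,9}:20
  |U|=7: {3,4,5,6,7,8,9}:35
  |U|=8: {2,3,4,5,6,7,8,9}:35
  start at 0(l): 35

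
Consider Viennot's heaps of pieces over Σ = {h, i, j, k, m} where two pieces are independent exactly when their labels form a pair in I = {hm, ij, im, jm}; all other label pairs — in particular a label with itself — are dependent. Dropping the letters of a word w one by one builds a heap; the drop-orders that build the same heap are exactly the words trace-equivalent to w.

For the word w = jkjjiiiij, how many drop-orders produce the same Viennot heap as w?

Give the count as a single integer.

#0=j has no predecessor
#1=k depends on [0:j]
#2=j depends on [1:k]
#3=j depends on [2:j]
#4=i depends on [1:k]
#5=i depends on [4:i]
#6=i depends on [5:i]
#7=i depends on [6:i]
#8=j depends on [3:j]
sources: [0:j]
N(rest) = Σ N(rest − s) over sources s of rest; N(one piece) = 1:
  size 1 → [7]=1  [8]=1
  size 2 → [3,8]=1  [6,7]=1  [7,8]=2
  size 3 → [2,3,8]=1  [3,7,8]=3  [5,6,7]=1  [6,7,8]=3
  size 4 → [2,3,7,8]=4  [3,6,7,8]=6  [4,5,6,7]=1  [5,6,7,8]=4
  size 5 → [2,3,6,7,8]=10  [3,5,6,7,8]=10  [4,5,6,7,8]=5
  size 6 → [2,3,5,6,7,8]=20  [3,4,5,6,7,8]=15
  size 7 → [2,3,4,5,6,7,8]=35
  first=0(j) contributes 35

35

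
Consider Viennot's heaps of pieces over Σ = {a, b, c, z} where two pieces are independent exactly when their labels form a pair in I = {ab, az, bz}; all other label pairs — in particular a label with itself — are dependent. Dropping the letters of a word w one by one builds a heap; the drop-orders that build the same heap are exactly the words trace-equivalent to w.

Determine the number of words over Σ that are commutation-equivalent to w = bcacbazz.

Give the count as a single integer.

12

drop 0:b onto floor
drop 1:c onto {0:b}
drop 2:a onto {1:c}
drop 3:c onto {2:a}
drop 4:b onto {3:c}
drop 5:a onto {3:c}
drop 6:z onto {3:c}
drop 7:z onto {6:z}
ground layer = {0:b}
drop-orders for the pieces not yet dropped (sum over which currently-grounded one goes next):
  1 to go: {4} 1  {5} 1  {7} 1
  2 to go: {4,5} 2  {4,7} 2  {5,7} 2  {6,7} 1
  3 to go: {4,5,7} 6  {4,6,7} 3  {5,6,7} 3
  4 to go: {4,5,6,7} 12
  5 to go: {3,4,5,6,7} 12
  6 to go: {2,3,4,5,6,7} 12
  if 0:b drops first: 12 orders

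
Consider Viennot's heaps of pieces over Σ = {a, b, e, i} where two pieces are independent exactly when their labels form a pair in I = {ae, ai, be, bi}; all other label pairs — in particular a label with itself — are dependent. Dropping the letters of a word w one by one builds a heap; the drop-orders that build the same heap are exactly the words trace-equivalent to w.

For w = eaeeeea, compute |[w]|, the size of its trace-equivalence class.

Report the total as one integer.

21

drop 0:e onto floor
drop 1:a onto floor
drop 2:e onto {0:e}
drop 3:e onto {2:e}
drop 4:e onto {3:e}
drop 5:e onto {4:e}
drop 6:a onto {1:a}
ground layer = {0:e, 1:a}
drop-orders for the pieces not yet dropped (sum over which currently-grounded one goes next):
  1 to go: {5} 1  {6} 1
  2 to go: {1,6} 1  {4,5} 1  {5,6} 2
  3 to go: {1,5,6} 3  {3,4,5} 1  {4,5,6} 3
  4 to go: {1,4,5,6} 6  {2,3,4,5} 1  {3,4,5,6} 4
  5 to go: {0,2,3,4,5} 1  {1,3,4,5,6} 10  {2,3,4,5,6} 5
  if 0:e drops first: 15 orders
  if 1:a drops first: 6 orders
heap linearizations: 21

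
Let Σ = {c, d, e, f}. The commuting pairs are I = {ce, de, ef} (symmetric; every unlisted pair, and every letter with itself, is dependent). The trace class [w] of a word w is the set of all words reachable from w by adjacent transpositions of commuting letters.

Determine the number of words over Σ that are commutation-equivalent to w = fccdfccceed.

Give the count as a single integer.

55

piece 0:f — minimal
piece 1:c rests on {0:f}
piece 2:c rests on {1:c}
piece 3:d rests on {2:c}
piece 4:f rests on {3:d}
piece 5:c rests on {4:f}
piece 6:c rests on {5:c}
piece 7:c rests on {6:c}
piece 8:e — minimal
piece 9:e rests on {8:e}
piece 10:d rests on {7:c}
minimal pieces: {0:f, 8:e}
ways to finish when only these pieces remain (= sum over removing one remaining piece with nothing left below it):
  1 left: {9}→1  {10}→1
  2 left: {7,10}→1  {8,9}→1  {9,10}→2
  3 left: {6,7,10}→1  {7,9,10}→3  {8,9,10}→3
  4 left: {5,6,7,10}→1  {6,7,9,10}→4  {7,8,9,10}→6
  5 left: {4,5,6,7,10}→1  {5,6,7,9,10}→5  {6,7,8,9,10}→10
  6 left: {3,4,5,6,7,10}→1  {4,5,6,7,9,10}→6  {5,6,7,8,9,10}→15
  7 left: {2,3,4,5,6,7,10}→1  {3,4,5,6,7,9,10}→7  {4,5,6,7,8,9,10}→21
  8 left: {1,2,3,4,5,6,7,10}→1  {2,3,4,5,6,7,9,10}→8  {3,4,5,6,7,8,9,10}→28
  9 left: {0,1,2,3,4,5,6,7,10}→1  {1,2,3,4,5,6,7,9,10}→9  {2,3,4,5,6,7,8,9,10}→36
  placing 0:f first → 45 extensions
  placing 8:e first → 10 extensions
total linear extensions = 55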